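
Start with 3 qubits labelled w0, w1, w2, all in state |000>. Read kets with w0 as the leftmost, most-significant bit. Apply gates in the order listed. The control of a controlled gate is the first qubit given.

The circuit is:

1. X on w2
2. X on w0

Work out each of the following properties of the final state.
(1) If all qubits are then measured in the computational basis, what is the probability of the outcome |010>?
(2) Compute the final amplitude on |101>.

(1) The probability of measuring |010> is 0.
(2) The final state's coefficient on |101> equals 1.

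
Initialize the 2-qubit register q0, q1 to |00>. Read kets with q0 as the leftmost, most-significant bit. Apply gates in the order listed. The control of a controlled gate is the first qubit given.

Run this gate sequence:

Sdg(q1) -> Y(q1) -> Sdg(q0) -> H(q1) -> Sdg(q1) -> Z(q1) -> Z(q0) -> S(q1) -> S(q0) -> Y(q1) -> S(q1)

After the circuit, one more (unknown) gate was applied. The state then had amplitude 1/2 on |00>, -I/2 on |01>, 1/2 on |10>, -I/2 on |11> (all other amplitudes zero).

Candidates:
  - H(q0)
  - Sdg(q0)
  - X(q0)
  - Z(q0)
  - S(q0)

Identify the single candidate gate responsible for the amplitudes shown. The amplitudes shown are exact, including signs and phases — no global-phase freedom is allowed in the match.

The unique candidate consistent with the amplitudes is H(q0).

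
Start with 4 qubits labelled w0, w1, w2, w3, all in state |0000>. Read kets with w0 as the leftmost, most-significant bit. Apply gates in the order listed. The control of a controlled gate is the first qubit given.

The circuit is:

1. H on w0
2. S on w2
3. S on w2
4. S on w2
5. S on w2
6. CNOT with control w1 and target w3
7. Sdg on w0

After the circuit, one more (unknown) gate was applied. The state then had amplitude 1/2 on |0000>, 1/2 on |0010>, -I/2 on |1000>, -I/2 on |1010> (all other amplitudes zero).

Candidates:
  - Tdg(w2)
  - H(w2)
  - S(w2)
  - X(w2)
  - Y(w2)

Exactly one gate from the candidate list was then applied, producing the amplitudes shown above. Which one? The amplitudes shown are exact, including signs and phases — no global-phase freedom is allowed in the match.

The applied gate was H(w2). Key observation: steps 2-5 multiply out to the identity, so the circuit reduces to the remaining gates.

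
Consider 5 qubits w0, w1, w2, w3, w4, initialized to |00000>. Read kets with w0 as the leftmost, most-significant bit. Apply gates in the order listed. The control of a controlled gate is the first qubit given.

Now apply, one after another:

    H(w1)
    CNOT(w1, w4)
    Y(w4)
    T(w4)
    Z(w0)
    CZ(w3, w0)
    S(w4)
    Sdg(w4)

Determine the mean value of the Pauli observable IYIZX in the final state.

The expectation value of IYIZX is sqrt(2)/2. Key observation: gates 7-8 undo each other exactly, leaving only the rest of the circuit to track.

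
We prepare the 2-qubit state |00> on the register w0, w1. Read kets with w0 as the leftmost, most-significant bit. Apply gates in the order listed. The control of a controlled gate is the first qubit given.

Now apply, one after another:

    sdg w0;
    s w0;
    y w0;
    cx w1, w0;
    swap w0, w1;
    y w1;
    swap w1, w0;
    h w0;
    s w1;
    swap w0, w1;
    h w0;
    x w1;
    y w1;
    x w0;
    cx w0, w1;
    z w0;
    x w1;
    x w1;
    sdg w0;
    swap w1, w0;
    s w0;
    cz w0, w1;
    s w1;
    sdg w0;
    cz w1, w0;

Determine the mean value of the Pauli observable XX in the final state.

The expectation value of XX is -1.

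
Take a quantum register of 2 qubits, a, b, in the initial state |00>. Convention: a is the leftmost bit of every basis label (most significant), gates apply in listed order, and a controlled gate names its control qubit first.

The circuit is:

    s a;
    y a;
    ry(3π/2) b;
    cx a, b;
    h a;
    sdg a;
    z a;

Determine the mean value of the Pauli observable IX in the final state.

The observable IX averages to -1.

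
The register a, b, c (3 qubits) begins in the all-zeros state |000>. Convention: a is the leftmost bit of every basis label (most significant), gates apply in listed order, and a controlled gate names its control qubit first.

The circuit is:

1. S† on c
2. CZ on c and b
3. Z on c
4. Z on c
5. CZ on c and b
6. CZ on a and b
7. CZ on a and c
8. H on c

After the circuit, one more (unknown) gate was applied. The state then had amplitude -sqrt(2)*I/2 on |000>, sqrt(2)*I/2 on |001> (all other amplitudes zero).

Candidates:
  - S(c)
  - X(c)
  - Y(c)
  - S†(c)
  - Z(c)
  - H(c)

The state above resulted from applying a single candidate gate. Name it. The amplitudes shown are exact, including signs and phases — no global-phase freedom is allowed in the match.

It was Y(c) that produced the state shown. Key observation: gates 2-5 undo each other exactly, leaving only the rest of the circuit to track.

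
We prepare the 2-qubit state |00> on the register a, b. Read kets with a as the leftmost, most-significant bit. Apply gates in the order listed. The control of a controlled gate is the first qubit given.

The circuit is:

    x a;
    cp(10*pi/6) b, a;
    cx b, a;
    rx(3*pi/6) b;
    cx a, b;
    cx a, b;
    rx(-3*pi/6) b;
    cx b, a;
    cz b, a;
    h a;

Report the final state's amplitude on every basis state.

The final amplitudes are sqrt(2)/2 on |00>, 0 on |01>, -sqrt(2)/2 on |10>, 0 on |11>. Key observation: steps 3-8 multiply out to the identity, so the circuit reduces to the remaining gates.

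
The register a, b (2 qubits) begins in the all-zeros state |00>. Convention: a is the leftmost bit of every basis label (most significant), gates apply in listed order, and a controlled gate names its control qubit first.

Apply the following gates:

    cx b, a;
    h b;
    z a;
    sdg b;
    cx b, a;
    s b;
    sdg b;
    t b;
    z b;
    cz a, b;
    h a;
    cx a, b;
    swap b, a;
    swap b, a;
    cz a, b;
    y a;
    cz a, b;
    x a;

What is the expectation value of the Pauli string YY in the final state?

The expectation value of YY is -1.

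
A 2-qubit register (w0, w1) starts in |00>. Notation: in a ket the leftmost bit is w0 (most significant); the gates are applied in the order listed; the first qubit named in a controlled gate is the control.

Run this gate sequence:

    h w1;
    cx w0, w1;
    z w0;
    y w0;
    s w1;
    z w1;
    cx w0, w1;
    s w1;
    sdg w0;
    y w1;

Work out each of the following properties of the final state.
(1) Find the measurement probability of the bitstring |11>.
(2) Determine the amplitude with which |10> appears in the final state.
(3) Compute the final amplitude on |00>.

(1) A full measurement returns |11> with probability 1/2.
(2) The amplitude on |10> is sqrt(2)/2.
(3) The amplitude on |00> is 0.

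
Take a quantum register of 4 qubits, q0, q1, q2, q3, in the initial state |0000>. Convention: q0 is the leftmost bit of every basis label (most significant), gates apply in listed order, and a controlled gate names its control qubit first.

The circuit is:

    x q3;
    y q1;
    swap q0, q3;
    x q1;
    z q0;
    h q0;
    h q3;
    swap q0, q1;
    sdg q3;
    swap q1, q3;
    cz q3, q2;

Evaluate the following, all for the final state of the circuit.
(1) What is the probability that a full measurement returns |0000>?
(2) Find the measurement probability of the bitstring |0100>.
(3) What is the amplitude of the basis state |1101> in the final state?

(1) A full measurement returns |0000> with probability 1/4.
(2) The probability of measuring |0100> is 1/4.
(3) The amplitude on |1101> is 0.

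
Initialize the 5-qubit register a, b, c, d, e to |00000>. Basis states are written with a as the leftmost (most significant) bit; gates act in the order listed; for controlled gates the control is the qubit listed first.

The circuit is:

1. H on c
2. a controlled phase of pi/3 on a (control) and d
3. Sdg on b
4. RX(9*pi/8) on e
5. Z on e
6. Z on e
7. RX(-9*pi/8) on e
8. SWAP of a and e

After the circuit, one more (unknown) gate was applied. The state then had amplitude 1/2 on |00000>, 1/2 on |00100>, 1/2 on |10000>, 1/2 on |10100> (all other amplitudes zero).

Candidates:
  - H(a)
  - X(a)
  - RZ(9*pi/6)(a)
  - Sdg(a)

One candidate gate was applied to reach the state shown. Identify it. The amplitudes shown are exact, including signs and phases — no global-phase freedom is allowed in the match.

It was H(a) that produced the state shown. Key observation: steps 4-7 multiply out to the identity, so the circuit reduces to the remaining gates.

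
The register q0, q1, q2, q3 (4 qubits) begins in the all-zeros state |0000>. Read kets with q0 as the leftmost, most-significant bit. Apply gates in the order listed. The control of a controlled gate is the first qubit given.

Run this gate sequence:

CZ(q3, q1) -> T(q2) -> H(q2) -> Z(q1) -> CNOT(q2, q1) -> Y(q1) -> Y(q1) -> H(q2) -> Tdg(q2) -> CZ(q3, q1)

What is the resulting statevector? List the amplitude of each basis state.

After the circuit, the state carries amplitude 1/2 on |0000>, -exp(3*I*pi/4)/2 on |0010>, 1/2 on |0100>, exp(3*I*pi/4)/2 on |0110>, and 0 on every other basis state.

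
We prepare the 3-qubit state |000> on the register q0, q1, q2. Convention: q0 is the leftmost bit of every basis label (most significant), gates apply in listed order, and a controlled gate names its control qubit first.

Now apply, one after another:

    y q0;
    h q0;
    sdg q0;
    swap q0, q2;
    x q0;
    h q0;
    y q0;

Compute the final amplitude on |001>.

The final state's coefficient on |001> equals -I/2.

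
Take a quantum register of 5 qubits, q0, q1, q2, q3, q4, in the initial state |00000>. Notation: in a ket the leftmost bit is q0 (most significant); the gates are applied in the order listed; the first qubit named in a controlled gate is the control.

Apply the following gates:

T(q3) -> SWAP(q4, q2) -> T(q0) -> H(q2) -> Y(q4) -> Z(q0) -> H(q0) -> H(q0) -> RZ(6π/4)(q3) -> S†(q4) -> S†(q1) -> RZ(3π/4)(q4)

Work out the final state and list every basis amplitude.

After the circuit, the state carries amplitude -sqrt(2)*exp(5*I*pi/8)/2 on |00001>, -sqrt(2)*exp(5*I*pi/8)/2 on |00101>, and 0 on every other basis state. Key observation: gates 7-8 undo each other exactly, leaving only the rest of the circuit to track.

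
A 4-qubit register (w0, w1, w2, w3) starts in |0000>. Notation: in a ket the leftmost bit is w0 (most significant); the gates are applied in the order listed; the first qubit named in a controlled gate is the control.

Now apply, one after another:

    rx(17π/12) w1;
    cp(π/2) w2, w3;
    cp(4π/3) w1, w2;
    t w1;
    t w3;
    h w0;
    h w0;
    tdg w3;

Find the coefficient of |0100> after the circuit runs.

The final state's coefficient on |0100> equals (-sqrt(sqrt(2) + 2)/4 - sqrt(6 - 3*sqrt(2))/4)*exp(3*I*pi/4). Key observation: steps 5-8 multiply out to the identity, so the circuit reduces to the remaining gates.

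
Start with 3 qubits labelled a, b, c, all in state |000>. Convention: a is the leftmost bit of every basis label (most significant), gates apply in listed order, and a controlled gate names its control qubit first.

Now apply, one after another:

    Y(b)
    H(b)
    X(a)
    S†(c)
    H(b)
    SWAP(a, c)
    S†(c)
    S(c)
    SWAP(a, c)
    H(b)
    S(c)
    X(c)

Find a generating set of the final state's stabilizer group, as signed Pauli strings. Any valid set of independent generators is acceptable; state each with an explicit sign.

The stabilizer group can be generated by -IXI, -ZII, -IIZ, among other valid generating sets. Key observation: steps 4-11 multiply out to the identity, so the circuit reduces to the remaining gates.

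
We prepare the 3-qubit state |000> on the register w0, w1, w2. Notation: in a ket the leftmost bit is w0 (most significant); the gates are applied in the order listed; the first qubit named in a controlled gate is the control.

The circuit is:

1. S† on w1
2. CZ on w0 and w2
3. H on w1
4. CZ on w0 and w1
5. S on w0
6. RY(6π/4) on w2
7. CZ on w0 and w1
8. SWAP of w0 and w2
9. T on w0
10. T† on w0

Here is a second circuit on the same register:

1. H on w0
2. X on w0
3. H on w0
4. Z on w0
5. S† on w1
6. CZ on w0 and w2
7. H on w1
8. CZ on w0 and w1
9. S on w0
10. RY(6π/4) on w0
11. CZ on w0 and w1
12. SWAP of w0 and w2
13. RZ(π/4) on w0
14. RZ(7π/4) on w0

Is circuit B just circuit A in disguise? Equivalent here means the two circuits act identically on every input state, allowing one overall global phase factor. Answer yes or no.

No, they are not equivalent — no single phase factor reconciles the two unitaries.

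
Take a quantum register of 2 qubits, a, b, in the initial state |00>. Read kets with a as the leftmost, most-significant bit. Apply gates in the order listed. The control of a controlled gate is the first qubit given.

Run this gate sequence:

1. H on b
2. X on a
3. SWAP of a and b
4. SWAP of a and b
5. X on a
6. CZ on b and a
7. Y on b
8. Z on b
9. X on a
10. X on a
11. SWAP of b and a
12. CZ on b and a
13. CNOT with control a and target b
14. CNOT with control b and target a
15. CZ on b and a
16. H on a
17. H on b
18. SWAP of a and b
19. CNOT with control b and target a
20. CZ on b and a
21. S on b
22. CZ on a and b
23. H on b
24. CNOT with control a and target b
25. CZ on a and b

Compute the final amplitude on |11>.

|11> carries amplitude -1/2 in the final state. Key observation: steps 2-5 multiply out to the identity, so the circuit reduces to the remaining gates.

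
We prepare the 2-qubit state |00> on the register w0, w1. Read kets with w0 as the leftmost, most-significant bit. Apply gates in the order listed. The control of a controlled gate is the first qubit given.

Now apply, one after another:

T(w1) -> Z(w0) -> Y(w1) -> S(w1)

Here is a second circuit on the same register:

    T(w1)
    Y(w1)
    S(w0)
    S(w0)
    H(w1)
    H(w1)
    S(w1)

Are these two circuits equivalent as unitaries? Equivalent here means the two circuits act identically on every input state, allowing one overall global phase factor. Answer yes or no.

Yes — the two circuits implement the same unitary up to a global phase.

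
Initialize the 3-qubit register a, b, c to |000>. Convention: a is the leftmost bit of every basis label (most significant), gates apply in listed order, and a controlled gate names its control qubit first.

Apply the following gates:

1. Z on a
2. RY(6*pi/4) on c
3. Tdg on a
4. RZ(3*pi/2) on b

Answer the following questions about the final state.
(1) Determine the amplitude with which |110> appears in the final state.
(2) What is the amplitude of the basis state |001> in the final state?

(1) |110> carries amplitude 0 in the final state.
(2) The final state's coefficient on |001> equals -sqrt(2)*exp(I*pi/4)/2.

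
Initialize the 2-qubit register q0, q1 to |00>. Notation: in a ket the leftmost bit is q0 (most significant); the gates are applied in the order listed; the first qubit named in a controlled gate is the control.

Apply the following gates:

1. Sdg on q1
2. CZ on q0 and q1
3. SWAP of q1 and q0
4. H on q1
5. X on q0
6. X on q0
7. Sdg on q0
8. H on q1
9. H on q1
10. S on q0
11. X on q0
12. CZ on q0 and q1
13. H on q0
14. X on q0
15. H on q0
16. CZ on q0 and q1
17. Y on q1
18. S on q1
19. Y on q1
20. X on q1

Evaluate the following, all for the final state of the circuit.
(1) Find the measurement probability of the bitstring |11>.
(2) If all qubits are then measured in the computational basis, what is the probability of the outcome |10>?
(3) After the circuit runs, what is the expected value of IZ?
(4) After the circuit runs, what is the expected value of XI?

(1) Outcome |11> occurs with probability 1/2.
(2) A full measurement returns |10> with probability 1/2.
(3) The observable IZ averages to 0.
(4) The expectation value of XI is 0.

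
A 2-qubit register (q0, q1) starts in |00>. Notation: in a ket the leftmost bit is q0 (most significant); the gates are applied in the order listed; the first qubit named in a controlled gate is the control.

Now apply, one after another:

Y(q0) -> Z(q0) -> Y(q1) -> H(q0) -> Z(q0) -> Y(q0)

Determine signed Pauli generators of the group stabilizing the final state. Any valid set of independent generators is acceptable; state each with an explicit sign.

One valid set of independent stabilizer generators is -XI, -IZ (any independent generating set of the same group is equally correct).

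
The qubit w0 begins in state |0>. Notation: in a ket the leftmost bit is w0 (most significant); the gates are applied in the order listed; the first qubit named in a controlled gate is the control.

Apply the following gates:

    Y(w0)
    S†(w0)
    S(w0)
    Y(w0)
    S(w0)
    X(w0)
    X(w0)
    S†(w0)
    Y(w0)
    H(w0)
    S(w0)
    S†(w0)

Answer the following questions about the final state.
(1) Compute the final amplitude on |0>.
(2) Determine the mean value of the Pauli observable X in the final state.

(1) The amplitude on |0> is sqrt(2)*I/2. Key observation: steps 4-9 multiply out to the identity, so the circuit reduces to the remaining gates.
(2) The expectation value of X is -1.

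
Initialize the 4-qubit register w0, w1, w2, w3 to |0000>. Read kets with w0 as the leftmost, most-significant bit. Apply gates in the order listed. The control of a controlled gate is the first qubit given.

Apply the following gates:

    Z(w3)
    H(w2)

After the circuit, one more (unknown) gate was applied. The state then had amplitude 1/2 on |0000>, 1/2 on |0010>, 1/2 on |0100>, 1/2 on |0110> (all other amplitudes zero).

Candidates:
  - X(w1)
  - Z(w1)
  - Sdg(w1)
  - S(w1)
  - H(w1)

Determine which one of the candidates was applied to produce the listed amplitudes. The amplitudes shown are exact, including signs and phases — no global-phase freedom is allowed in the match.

It was H(w1) that produced the state shown.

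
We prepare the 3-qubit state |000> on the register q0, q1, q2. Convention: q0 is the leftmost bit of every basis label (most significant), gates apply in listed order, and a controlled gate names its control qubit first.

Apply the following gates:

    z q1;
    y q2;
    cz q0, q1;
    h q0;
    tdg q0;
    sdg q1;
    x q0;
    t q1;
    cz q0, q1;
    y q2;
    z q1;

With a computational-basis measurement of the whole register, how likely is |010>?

Outcome |010> occurs with probability 0.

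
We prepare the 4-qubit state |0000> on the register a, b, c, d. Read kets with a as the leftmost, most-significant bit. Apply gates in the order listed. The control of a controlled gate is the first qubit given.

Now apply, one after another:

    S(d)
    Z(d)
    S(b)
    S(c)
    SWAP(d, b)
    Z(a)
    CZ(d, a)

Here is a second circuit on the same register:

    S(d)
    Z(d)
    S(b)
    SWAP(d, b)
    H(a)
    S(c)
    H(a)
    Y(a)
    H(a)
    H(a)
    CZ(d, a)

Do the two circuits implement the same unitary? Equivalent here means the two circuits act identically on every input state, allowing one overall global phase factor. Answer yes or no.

No, they are not equivalent — no single phase factor reconciles the two unitaries.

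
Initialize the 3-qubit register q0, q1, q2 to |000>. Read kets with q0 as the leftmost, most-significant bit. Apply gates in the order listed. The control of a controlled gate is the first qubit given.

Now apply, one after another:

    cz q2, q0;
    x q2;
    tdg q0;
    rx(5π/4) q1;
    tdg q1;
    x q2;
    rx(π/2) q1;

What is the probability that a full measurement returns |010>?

Outcome |010> occurs with probability 1/4.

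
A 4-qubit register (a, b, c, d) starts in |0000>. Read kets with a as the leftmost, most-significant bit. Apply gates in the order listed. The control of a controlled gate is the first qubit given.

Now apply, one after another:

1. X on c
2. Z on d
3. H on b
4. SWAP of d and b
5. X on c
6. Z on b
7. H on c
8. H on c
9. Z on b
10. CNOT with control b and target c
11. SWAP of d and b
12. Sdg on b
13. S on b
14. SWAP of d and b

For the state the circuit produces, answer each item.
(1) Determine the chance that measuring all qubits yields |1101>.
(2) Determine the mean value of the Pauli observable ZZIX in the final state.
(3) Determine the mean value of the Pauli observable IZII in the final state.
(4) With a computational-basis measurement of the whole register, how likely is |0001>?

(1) Outcome |1101> occurs with probability 0. Key observation: steps 11-14 multiply out to the identity, so the circuit reduces to the remaining gates.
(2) In the final state, ZZIX has expectation 1.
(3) The expectation value of IZII is 1.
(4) Outcome |0001> occurs with probability 1/2.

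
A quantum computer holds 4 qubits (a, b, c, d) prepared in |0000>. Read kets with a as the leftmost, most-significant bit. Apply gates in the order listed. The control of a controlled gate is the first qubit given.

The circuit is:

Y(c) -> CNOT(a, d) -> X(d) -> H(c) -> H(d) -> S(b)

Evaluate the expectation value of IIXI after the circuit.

The observable IIXI averages to -1.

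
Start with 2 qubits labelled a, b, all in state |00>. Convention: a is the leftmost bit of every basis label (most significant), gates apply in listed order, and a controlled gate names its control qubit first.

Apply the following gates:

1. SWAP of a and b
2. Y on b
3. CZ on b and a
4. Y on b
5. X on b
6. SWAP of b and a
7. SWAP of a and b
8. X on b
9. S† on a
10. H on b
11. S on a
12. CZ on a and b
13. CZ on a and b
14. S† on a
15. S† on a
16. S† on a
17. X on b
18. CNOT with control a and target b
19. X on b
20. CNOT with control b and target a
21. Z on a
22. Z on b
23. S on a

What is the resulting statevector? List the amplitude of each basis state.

The final amplitudes are sqrt(2)/2 on |00>, 0 on |01>, 0 on |10>, sqrt(2)*I/2 on |11>.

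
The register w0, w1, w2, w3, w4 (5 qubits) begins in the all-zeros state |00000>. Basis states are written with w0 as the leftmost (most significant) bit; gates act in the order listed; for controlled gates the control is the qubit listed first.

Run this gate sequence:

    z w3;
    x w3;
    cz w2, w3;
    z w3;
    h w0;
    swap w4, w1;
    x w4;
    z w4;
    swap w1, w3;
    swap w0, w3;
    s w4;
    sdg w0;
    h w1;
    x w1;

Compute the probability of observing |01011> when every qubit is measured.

A full measurement returns |01011> with probability 1/4.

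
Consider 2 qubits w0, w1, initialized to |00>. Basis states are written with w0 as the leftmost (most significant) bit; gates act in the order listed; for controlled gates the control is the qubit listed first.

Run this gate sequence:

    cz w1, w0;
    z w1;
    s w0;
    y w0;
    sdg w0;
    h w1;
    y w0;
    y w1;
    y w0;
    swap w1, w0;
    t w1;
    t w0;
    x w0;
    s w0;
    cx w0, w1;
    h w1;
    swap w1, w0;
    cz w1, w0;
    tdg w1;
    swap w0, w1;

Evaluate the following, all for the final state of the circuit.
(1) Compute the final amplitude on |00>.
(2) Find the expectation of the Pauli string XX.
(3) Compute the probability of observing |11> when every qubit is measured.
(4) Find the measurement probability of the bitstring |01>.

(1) |00> carries amplitude -1/2 in the final state.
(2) In the final state, XX has expectation 1.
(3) Outcome |11> occurs with probability 1/4.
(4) Outcome |01> occurs with probability 1/4.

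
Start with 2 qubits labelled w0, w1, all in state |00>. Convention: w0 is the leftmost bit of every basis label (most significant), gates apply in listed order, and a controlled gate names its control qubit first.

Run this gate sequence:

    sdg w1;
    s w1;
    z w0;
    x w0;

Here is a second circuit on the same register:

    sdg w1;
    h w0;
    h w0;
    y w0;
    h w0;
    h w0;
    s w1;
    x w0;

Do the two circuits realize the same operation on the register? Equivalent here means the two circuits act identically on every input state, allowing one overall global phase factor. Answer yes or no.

No — the two circuits implement different unitaries, even allowing a global phase.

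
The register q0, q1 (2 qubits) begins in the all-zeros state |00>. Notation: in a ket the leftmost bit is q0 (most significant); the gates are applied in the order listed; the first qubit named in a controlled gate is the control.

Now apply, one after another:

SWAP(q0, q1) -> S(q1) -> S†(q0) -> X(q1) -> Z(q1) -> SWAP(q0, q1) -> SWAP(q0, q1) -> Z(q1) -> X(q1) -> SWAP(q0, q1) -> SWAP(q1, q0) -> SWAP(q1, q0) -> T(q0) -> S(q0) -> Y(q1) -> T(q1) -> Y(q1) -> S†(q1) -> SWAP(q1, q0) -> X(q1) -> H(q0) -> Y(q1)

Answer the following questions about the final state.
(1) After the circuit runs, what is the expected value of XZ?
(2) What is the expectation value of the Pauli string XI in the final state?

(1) The observable XZ averages to 1. Key observation: gates 4-9 undo each other exactly, leaving only the rest of the circuit to track.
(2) In the final state, XI has expectation 1.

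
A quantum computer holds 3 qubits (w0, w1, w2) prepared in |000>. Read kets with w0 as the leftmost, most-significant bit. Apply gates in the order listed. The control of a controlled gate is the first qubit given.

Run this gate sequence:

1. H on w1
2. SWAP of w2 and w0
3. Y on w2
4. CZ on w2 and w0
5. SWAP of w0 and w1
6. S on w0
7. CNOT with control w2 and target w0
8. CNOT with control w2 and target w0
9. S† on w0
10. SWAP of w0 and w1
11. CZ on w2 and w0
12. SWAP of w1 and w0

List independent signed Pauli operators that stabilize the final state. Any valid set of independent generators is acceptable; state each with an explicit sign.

One valid set of independent stabilizer generators is +XII, +IZI, -IIZ (any independent generating set of the same group is equally correct). Key observation: steps 4-11 multiply out to the identity, so the circuit reduces to the remaining gates.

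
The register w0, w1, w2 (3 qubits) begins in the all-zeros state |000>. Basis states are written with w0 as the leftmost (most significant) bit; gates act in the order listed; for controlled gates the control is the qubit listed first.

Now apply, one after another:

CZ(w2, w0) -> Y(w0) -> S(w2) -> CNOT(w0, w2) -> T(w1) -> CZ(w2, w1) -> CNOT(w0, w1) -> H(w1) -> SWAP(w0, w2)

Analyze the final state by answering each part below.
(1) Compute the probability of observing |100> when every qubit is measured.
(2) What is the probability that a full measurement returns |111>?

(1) The probability of measuring |100> is 0.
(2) The probability of measuring |111> is 1/2.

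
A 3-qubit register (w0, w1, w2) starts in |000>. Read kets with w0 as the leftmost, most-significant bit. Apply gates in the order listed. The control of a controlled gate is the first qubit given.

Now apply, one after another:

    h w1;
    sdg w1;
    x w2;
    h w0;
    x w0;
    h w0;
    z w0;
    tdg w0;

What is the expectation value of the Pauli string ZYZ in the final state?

The observable ZYZ averages to 1. Key observation: steps 4-7 multiply out to the identity, so the circuit reduces to the remaining gates.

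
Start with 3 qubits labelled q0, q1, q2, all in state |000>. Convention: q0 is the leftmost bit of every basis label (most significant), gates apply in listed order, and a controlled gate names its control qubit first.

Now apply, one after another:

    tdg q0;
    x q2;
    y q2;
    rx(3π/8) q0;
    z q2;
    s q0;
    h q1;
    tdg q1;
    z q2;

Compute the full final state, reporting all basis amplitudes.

The resulting statevector has amplitude -sqrt(2)*I*cos(3*pi/16)/2 on |000>, 0 on |001>, -sqrt(2)*exp(I*pi/4)*cos(3*pi/16)/2 on |010>, 0 on |011>, -sqrt(2)*I*sin(3*pi/16)/2 on |100>, 0 on |101>, -sqrt(2)*exp(I*pi/4)*sin(3*pi/16)/2 on |110>, 0 on |111>.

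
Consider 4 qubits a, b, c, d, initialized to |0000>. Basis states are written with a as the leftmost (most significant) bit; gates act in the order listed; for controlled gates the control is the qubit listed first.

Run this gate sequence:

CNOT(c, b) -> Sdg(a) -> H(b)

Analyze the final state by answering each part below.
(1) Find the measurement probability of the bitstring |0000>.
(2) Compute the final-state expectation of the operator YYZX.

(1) The probability of measuring |0000> is 1/2.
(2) The expectation value of YYZX is 0.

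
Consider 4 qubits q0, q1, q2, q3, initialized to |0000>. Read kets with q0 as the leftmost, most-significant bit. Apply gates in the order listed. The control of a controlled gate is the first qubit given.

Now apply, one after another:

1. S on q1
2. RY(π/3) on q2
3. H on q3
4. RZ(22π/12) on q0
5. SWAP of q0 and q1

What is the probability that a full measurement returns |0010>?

Outcome |0010> occurs with probability 1/8.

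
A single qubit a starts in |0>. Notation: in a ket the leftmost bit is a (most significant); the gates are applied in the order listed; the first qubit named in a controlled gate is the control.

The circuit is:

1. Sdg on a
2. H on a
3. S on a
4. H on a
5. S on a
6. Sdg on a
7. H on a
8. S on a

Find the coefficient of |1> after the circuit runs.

|1> carries amplitude -sqrt(2)/2 in the final state.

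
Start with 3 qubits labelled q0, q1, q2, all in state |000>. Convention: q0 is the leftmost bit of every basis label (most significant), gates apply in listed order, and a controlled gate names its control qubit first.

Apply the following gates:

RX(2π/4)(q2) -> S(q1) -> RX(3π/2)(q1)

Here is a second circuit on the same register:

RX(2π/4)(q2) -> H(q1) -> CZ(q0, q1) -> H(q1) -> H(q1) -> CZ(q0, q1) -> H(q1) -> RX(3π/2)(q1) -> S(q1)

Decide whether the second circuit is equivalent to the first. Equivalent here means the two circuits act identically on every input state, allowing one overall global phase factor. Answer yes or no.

No, they are not equivalent — no single phase factor reconciles the two unitaries.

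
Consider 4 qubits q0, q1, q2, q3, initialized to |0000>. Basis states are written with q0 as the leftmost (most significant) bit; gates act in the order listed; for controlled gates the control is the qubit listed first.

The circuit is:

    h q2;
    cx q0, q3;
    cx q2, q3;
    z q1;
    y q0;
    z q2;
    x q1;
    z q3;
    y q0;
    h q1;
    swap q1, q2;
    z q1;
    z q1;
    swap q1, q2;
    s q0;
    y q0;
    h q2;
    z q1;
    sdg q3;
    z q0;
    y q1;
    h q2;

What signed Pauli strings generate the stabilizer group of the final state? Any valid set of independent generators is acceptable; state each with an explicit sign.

The final state is stabilized by the group generated by -IXII, -IIXY, -ZIII, +IIZZ; other independent generating sets are equally valid. Key observation: steps 11-14 multiply out to the identity, so the circuit reduces to the remaining gates.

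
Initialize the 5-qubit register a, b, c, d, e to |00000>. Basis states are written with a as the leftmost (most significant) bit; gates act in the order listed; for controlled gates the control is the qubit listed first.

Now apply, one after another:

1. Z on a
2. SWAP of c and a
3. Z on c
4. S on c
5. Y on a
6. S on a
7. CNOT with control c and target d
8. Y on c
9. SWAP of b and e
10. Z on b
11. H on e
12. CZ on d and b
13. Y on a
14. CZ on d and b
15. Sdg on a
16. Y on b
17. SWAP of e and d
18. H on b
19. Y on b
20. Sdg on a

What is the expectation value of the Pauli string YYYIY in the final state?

The observable YYYIY averages to 0.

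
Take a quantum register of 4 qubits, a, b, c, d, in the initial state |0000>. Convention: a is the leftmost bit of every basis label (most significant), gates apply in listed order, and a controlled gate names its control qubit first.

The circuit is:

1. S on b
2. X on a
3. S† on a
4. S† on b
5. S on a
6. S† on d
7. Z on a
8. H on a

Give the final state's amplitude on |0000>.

The amplitude on |0000> is -sqrt(2)/2.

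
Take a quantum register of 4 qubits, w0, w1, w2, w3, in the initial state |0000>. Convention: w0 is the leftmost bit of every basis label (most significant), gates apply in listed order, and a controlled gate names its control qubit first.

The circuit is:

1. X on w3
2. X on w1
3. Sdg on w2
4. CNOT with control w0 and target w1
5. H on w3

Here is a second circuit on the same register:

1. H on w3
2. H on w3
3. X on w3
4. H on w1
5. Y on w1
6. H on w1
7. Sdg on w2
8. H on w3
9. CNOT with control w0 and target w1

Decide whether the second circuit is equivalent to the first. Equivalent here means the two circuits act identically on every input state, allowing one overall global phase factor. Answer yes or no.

No, they are not equivalent — no single phase factor reconciles the two unitaries.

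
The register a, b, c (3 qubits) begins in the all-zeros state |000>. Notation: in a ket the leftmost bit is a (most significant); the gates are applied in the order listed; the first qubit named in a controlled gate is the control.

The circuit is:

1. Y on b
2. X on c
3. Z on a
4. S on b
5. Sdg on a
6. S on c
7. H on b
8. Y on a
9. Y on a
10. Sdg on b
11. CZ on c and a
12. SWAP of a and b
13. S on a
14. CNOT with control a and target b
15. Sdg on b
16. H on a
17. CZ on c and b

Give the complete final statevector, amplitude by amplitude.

The resulting statevector has amplitude 0 on |000>, -I/2 on |001>, 0 on |010>, -1/2 on |011>, 0 on |100>, -I/2 on |101>, 0 on |110>, 1/2 on |111>.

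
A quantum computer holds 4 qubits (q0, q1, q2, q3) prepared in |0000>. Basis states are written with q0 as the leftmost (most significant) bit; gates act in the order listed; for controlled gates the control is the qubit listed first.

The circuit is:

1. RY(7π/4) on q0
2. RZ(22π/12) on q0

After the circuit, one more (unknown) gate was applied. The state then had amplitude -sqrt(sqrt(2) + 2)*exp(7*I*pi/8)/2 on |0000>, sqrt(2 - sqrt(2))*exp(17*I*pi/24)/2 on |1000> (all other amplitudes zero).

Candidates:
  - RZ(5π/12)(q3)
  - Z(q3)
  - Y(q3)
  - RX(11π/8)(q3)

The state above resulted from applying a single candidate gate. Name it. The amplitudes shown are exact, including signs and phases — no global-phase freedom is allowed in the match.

The applied gate was RZ(5π/12)(q3).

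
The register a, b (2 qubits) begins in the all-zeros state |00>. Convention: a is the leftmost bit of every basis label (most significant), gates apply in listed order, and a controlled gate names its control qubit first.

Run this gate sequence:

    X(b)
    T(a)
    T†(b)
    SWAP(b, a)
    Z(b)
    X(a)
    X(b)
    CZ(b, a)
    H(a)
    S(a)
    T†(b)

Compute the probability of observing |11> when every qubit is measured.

The probability of measuring |11> is 1/2.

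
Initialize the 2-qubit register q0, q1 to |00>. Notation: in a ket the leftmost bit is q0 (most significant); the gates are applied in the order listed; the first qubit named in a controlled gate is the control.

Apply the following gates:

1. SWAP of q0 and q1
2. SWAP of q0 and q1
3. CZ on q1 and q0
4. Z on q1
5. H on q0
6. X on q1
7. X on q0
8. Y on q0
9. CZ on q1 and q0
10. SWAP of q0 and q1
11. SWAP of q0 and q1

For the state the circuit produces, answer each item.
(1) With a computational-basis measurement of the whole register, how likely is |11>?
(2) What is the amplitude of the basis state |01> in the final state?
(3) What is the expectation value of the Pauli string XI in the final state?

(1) A full measurement returns |11> with probability 1/2.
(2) The final state's coefficient on |01> equals -sqrt(2)*I/2.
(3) The expectation value of XI is 1.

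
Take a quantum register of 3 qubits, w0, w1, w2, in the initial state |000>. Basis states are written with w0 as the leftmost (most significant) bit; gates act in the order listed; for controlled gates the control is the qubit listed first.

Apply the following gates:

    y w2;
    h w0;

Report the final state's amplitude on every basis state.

The final amplitudes are sqrt(2)*I/2 on |001>, sqrt(2)*I/2 on |101>, and 0 on every other basis state.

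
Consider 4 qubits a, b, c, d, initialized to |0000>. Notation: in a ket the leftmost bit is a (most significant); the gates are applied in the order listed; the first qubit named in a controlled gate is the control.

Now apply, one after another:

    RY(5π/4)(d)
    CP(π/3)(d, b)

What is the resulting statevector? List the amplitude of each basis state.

The resulting statevector has amplitude -sqrt(2 - sqrt(2))/2 on |0000>, sqrt(sqrt(2) + 2)/2 on |0001>, and 0 on every other basis state.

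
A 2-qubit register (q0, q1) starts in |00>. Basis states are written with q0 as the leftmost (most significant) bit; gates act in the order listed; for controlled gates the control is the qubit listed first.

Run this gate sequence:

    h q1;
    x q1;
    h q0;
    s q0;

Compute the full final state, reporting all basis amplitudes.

After the circuit, the state carries amplitude 1/2 on |00>, 1/2 on |01>, I/2 on |10>, I/2 on |11>.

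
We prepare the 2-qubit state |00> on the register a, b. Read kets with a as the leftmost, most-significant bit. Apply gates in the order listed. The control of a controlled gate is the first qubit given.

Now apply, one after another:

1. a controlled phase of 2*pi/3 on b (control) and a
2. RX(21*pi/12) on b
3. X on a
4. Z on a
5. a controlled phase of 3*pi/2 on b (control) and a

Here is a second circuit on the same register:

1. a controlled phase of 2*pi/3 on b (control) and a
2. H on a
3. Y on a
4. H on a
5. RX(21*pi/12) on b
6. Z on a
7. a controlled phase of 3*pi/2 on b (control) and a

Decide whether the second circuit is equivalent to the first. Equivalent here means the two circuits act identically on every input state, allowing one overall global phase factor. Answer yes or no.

No: there is an input state on which the two circuits produce genuinely different outputs (not merely differing by a phase).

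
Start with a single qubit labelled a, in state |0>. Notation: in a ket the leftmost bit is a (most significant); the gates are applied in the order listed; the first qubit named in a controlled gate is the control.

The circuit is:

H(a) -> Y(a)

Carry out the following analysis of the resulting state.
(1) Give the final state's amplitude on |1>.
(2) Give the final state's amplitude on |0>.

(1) The final state's coefficient on |1> equals sqrt(2)*I/2.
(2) |0> carries amplitude -sqrt(2)*I/2 in the final state.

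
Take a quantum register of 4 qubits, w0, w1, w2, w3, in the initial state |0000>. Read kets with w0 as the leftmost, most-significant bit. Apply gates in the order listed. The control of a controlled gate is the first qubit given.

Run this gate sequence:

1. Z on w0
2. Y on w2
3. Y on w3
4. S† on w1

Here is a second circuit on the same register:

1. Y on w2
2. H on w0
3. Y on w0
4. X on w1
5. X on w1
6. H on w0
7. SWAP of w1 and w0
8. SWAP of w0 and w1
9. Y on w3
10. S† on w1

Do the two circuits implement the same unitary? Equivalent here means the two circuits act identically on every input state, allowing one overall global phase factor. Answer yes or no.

No, they are not equivalent — no single phase factor reconciles the two unitaries.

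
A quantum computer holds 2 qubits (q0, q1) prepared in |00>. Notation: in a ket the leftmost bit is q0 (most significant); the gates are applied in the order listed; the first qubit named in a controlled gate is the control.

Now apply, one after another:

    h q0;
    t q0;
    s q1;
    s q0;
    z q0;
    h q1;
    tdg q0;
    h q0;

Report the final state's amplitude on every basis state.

The resulting statevector has amplitude sqrt(2)*(1 - I)/4 on |00>, sqrt(2)*(1 - I)/4 on |01>, sqrt(2)*(1 + I)/4 on |10>, sqrt(2)*(1 + I)/4 on |11>.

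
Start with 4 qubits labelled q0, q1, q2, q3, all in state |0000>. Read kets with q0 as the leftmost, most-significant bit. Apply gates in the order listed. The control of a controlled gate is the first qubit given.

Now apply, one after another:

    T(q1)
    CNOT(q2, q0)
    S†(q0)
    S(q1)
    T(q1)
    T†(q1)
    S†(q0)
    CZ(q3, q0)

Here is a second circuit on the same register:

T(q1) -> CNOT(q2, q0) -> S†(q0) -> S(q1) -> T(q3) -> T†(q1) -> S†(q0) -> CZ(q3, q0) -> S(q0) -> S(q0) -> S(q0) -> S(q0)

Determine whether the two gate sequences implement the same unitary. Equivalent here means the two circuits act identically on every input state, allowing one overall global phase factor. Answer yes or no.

No, they are not equivalent — no single phase factor reconciles the two unitaries.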